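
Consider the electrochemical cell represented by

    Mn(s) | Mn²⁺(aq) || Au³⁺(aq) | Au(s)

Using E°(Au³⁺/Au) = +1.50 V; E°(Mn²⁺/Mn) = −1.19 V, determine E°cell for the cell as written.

+2.69 V

By convention the left-hand electrode in cell notation is the anode (oxidation) and the right-hand electrode is the cathode (reduction).
E°cell = E°(right) − E°(left) = +1.50 − (−1.19) = +2.69 V.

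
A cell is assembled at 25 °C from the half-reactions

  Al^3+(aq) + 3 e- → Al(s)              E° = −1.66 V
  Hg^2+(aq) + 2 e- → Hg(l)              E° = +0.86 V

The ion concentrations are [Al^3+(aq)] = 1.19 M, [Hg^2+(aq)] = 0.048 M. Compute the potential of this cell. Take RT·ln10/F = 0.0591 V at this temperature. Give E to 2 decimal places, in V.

Hg²⁺/Hg is reduced (cathode, E° = +0.86 V) and Al³⁺/Al is oxidized (anode).
E°cell = +0.86 − (−1.66) = +2.52 V, with n = 6 electrons transferred.
The balanced reaction is 3 Hg^2+(aq) + 2 Al(s) → 3 Hg(l) + 2 Al^3+(aq), so Q = [Al^3+(aq)]^2 / [Hg^2+(aq)]^3 = 1.28×10^4 and log Q = 4.107.
Applying E = E° − (RT ln10/nF)·log Q gives +2.52 − (0.0591/6)(4.107) = +2.48 V.

+2.48 V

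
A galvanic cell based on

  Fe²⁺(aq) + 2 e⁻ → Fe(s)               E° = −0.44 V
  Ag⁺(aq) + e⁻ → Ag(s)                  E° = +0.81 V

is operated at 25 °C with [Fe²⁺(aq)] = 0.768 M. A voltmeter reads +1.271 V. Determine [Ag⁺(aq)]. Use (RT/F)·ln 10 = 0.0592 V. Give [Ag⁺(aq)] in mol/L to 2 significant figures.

2.0 M

Ag⁺/Ag is the cathode (higher E°); E°cell = +0.81 − (−0.44) = +1.25 V with n = 2.
Since E = E° − (0.0592/n)·log Q, log Q = n(E° − E)/0.0592 = −0.709.
For 2 Ag⁺(aq) + Fe(s) → 2 Ag(s) + Fe²⁺(aq), the reaction quotient is Q = [Fe²⁺(aq)] / [Ag⁺(aq)]^2.
Substituting the known concentrations and solving, log [Ag⁺(aq)] = 0.297 and [Ag⁺(aq)] = 2.0 M.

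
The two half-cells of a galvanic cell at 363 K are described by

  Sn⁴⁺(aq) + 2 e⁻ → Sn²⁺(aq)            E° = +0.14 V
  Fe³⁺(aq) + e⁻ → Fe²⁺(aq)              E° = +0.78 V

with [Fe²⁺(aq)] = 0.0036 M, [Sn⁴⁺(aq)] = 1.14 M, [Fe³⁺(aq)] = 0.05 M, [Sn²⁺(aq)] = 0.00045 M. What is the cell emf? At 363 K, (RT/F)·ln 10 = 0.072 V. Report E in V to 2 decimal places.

Since E°(Fe³⁺/Fe²⁺) > E°(Sn⁴⁺/Sn²⁺), Fe³⁺/Fe²⁺ serves as the cathode.
E°cell = E°cat − E°an = +0.78 − (+0.14) = +0.64 V; n = 2.
For the overall reaction 2 Fe³⁺(aq) + Sn²⁺(aq) → 2 Fe²⁺(aq) + Sn⁴⁺(aq), Q = ([Fe²⁺(aq)]^2·[Sn⁴⁺(aq)]) / ([Fe³⁺(aq)]^2·[Sn²⁺(aq)]) = 13.1, giving log Q = 1.118.
Applying E = E° − (RT ln10/nF)·log Q gives +0.64 − (0.072/2)(1.118) = +0.60 V.

+0.60 V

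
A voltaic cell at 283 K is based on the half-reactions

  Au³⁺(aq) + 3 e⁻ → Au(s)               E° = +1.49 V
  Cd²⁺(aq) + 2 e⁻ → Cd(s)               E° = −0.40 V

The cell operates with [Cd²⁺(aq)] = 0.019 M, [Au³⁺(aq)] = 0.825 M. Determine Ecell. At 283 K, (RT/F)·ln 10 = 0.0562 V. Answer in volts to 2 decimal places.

Since E°(Au³⁺/Au) > E°(Cd²⁺/Cd), Au³⁺/Au serves as the cathode.
E°cell = E°cat − E°an = +1.49 − (−0.40) = +1.89 V; n = 6.
For the overall reaction 2 Au³⁺(aq) + 3 Cd(s) → 2 Au(s) + 3 Cd²⁺(aq), Q = [Cd²⁺(aq)]^3 / [Au³⁺(aq)]^2 = 1.01×10^−5, giving log Q = −4.997.
Applying E = E° − (RT ln10/nF)·log Q gives +1.89 − (0.0562/6)(−4.997) = +1.94 V.

+1.94 V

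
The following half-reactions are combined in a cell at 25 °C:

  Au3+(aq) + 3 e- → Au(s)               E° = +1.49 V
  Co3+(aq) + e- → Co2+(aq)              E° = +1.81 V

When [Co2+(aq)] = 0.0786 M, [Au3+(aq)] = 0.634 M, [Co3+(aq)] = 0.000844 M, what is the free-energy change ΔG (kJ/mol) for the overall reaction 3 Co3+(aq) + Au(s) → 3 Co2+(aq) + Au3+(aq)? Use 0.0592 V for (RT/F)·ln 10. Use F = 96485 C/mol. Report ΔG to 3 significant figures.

−60.0 kJ/mol

The standard cell potential is +1.81 − (+1.49) = +0.32 V, with n = 3 electrons in the balanced equation.
Q = ([Co2+(aq)]^3·[Au3+(aq)]) / [Co3+(aq)]^3 = 5.12×10^5, so log Q = 5.709 and E = +0.32 − (0.0592/3)(5.709) = +0.2073 V.
ΔG = −nFE = −(3)(96485)(+0.2073) J/mol = −60.0 kJ/mol.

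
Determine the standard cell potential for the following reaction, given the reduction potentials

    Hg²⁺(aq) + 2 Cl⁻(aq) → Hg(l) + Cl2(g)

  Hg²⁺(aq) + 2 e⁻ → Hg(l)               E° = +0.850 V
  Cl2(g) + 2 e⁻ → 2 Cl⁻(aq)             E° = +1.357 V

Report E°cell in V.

−0.507 V

In the reaction as written, Hg²⁺(aq) is reduced (cathode) and Cl2(g) is produced by oxidation at the anode.
E°cell = E°(cathode) − E°(anode) = +0.850 − (+1.357) = −0.507 V.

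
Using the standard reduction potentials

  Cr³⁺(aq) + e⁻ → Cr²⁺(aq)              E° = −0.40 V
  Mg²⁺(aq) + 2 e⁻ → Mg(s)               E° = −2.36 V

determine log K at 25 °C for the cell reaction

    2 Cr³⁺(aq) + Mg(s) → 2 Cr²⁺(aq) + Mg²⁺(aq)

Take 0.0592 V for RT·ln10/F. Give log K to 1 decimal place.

The Cr³⁺/Cr²⁺ couple is reduced (cathode); E°cell = −0.40 − (−2.36) = +1.96 V with n = 2.
At equilibrium E = 0, so log K = nE°cell / 0.0592 = (2)(+1.96) / 0.0592 = 66.2.

log K = 66.2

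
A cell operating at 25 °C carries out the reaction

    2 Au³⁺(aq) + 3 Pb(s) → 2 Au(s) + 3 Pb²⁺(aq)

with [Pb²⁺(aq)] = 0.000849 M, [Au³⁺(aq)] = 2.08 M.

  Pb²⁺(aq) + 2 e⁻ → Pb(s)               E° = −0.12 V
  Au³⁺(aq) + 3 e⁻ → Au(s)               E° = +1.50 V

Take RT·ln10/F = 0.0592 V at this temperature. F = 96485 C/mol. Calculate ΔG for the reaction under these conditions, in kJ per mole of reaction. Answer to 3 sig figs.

E°cell = +1.50 − (−0.12) = +1.62 V; the balanced reaction transfers n = 6 electrons.
Q = [Pb²⁺(aq)]^3 / [Au³⁺(aq)]^2 = 1.41×10^−10, so log Q = −9.849 and E = +1.62 − (0.0592/6)(−9.849) = +1.7172 V.
ΔG = −nFE = −(6)(96485)(+1.7172) J/mol = −994 kJ/mol.

−994 kJ/mol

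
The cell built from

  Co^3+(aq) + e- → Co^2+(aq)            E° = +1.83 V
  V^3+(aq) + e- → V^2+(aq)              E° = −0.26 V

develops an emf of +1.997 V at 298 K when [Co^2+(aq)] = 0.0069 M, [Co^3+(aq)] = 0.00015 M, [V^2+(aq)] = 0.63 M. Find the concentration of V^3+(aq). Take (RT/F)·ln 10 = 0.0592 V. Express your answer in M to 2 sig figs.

0.51 M

The Co³⁺/Co²⁺ couple has the larger reduction potential, so it is the cathode: E°cell = +1.83 − (−0.26) = +2.09 V and n = 1.
Since E = E° − (0.0592/n)·log Q, log Q = n(E° − E)/0.0592 = 1.571.
The balanced reaction is Co^3+(aq) + V^2+(aq) → Co^2+(aq) + V^3+(aq), so Q = ([Co^2+(aq)]·[V^3+(aq)]) / ([Co^3+(aq)]·[V^2+(aq)]).
Substituting the known concentrations and solving, log [V^3+(aq)] = −0.292 and [V^3+(aq)] = 0.51 M.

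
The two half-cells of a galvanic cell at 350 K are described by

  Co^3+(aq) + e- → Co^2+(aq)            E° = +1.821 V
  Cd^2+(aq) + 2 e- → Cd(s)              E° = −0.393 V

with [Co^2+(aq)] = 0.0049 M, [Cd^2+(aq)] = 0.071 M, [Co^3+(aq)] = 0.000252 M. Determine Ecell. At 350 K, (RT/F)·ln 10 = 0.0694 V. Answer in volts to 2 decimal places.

+2.16 V

Co³⁺/Co²⁺ is reduced (cathode, E° = +1.821 V) and Cd²⁺/Cd is oxidized (anode).
E°cell = E°cat − E°an = +1.821 − (−0.393) = +2.214 V; n = 2.
The balanced reaction is 2 Co^3+(aq) + Cd(s) → 2 Co^2+(aq) + Cd^2+(aq), so Q = ([Co^2+(aq)]^2·[Cd^2+(aq)]) / [Co^3+(aq)]^2 = 26.8 and log Q = 1.429.
By the Nernst equation, E = +2.214 − (0.0694/2)·(1.429) = +2.16 V.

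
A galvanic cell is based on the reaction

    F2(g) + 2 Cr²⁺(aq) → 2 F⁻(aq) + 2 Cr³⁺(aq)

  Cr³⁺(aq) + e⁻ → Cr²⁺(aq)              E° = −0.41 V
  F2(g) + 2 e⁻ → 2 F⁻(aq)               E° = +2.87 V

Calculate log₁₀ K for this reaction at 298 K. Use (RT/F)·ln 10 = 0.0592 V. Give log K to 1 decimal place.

The F₂/F⁻ couple is reduced (cathode); E°cell = +2.87 − (−0.41) = +3.28 V with n = 2.
At equilibrium E = 0, so log K = nE°cell / 0.0592 = (2)(+3.28) / 0.0592 = 110.8.

log K = 110.8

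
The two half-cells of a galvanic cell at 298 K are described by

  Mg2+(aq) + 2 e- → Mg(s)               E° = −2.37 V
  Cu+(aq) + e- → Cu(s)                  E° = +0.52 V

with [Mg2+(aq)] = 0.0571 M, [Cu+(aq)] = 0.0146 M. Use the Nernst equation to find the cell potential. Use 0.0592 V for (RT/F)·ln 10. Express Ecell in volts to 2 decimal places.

Cu⁺/Cu is reduced (cathode, E° = +0.52 V) and Mg²⁺/Mg is oxidized (anode).
E°cell = +0.52 − (−2.37) = +2.89 V, with n = 2 electrons transferred.
For the overall reaction 2 Cu+(aq) + Mg(s) → 2 Cu(s) + Mg2+(aq), Q = [Mg2+(aq)] / [Cu+(aq)]^2 = 268, giving log Q = 2.428.
By the Nernst equation, E = +2.89 − (0.0592/2)·(2.428) = +2.82 V.

+2.82 V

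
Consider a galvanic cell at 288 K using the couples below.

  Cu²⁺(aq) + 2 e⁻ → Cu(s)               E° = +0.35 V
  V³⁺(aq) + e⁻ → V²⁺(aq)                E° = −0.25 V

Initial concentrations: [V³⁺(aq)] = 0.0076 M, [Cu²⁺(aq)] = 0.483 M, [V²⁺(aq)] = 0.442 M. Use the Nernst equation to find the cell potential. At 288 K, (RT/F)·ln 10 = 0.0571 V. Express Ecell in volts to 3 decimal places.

+0.692 V

The Cu²⁺/Cu couple has the more positive E°, so it is the cathode; V³⁺/V²⁺ is the anode.
E°cell = E°cat − E°an = +0.35 − (−0.25) = +0.60 V; n = 2.
The balanced reaction is Cu²⁺(aq) + 2 V²⁺(aq) → Cu(s) + 2 V³⁺(aq), so Q = [V³⁺(aq)]^2 / ([Cu²⁺(aq)]·[V²⁺(aq)]^2) = 0.000612 and log Q = −3.213.
E = E° − (0.0571/n)·log Q = +0.60 − (0.0571/2)(−3.213) = +0.692 V.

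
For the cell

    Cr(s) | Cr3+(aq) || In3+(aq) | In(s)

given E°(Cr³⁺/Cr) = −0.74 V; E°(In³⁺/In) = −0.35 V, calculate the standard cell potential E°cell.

By convention the left-hand electrode in cell notation is the anode (oxidation) and the right-hand electrode is the cathode (reduction).
E°cell = E°(right) − E°(left) = −0.35 − (−0.74) = +0.39 V.

+0.39 V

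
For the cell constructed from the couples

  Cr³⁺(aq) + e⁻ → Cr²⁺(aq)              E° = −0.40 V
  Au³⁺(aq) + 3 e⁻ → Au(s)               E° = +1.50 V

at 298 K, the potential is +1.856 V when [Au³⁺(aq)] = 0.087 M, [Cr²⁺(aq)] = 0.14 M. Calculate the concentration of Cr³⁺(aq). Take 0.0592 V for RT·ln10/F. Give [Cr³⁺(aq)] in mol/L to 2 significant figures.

The Au³⁺/Au couple has the larger reduction potential, so it is the cathode: E°cell = +1.50 − (−0.40) = +1.90 V and n = 3.
Rearranging E = E° − (0.0592/n)·log Q gives log Q = 3(+1.90 − (+1.856))/0.0592 = 2.230.
The balanced reaction is Au³⁺(aq) + 3 Cr²⁺(aq) → Au(s) + 3 Cr³⁺(aq), so Q = [Cr³⁺(aq)]^3 / ([Au³⁺(aq)]·[Cr²⁺(aq)]^3).
Solving for the unknown gives log [Cr³⁺(aq)] = −0.464, so [Cr³⁺(aq)] ≈ 0.34 M.

0.34 M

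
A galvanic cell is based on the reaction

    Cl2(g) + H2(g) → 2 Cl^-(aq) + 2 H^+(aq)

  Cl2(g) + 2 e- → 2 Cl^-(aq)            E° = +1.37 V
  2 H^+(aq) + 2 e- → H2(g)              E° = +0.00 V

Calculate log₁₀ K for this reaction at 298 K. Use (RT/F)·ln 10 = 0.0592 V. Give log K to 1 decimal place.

The Cl₂/Cl⁻ couple is reduced (cathode); E°cell = +1.37 − (+0.00) = +1.37 V with n = 2.
At equilibrium E = 0, so log K = nE°cell / 0.0592 = (2)(+1.37) / 0.0592 = 46.3.

log K = 46.3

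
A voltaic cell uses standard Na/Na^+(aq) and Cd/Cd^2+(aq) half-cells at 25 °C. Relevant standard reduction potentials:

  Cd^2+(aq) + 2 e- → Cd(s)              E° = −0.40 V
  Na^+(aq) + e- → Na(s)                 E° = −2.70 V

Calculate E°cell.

+2.30 V

The Cd²⁺/Cd couple has the higher E°, so Cd ion is reduced (cathode) and Na is oxidized (anode).
E°cell = E°(cathode) − E°(anode) = −0.40 − (−2.70) = +2.30 V.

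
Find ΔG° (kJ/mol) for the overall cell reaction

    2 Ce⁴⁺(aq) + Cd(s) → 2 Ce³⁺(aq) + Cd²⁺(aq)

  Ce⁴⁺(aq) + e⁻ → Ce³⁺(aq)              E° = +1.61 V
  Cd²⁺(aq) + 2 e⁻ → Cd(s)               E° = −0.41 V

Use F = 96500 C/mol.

−390 kJ/mol

In the reaction as written Ce⁴⁺(aq) is reduced, so the Ce⁴⁺/Ce³⁺ couple is the cathode and Cd²⁺/Cd is the anode.
E°cell = +1.61 − (−0.41) = +2.02 V; balancing electrons gives n = 2.
ΔG° = −nFE°cell = −(2)(96500)(+2.02) J/mol = −390 kJ/mol.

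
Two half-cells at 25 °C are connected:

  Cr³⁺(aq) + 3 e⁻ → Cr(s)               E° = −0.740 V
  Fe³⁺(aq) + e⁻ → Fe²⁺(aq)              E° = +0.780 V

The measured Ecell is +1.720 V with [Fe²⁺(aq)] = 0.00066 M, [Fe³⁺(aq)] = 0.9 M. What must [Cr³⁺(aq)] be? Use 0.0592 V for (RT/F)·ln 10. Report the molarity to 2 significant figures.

Fe³⁺/Fe²⁺ is the cathode (higher E°); E°cell = +0.780 − (−0.740) = +1.520 V with n = 3.
Rearranging E = E° − (0.0592/n)·log Q gives log Q = 3(+1.520 − (+1.720))/0.0592 = −10.135.
For 3 Fe³⁺(aq) + Cr(s) → 3 Fe²⁺(aq) + Cr³⁺(aq), the reaction quotient is Q = ([Fe²⁺(aq)]^3·[Cr³⁺(aq)]) / [Fe³⁺(aq)]^3.
Solving for the unknown gives log [Cr³⁺(aq)] = −0.731, so [Cr³⁺(aq)] ≈ 0.19 M.

0.19 M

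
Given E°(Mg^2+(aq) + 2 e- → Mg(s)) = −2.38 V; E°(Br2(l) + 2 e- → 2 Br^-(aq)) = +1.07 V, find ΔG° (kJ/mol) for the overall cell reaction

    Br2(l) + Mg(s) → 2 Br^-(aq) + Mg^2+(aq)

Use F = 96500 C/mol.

In the reaction as written Br2(l) is reduced, so the Br₂/Br⁻ couple is the cathode and Mg²⁺/Mg is the anode.
E°cell = +1.07 − (−2.38) = +3.45 V; balancing electrons gives n = 2.
ΔG° = −nFE°cell = −(2)(96500)(+3.45) J/mol = −666 kJ/mol.

−666 kJ/mol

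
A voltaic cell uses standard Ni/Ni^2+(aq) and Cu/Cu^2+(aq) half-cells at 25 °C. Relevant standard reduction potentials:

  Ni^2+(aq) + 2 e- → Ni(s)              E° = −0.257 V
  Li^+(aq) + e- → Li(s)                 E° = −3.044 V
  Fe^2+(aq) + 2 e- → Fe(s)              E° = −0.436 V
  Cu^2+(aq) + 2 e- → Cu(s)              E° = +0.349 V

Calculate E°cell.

+0.606 V

Of the two couples in this cell, the one with the more positive reduction potential is reduced at the cathode: here that is Cu²⁺/Cu (+0.349 V); Ni²⁺/Ni (−0.257 V) is the anode.
E°cell = E°(cathode) − E°(anode) = +0.349 − (−0.257) = +0.606 V.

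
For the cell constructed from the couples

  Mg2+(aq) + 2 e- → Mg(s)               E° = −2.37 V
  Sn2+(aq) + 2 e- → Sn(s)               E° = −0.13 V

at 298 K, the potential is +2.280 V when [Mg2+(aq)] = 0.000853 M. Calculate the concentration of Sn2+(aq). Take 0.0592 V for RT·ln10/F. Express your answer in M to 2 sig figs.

The Sn²⁺/Sn couple has the larger reduction potential, so it is the cathode: E°cell = −0.13 − (−2.37) = +2.24 V and n = 2.
Since E = E° − (0.0592/n)·log Q, log Q = n(E° − E)/0.0592 = −1.351.
The balanced reaction is Sn2+(aq) + Mg(s) → Sn(s) + Mg2+(aq), so Q = [Mg2+(aq)] / [Sn2+(aq)].
Solving for the unknown gives log [Sn2+(aq)] = −1.718, so [Sn2+(aq)] ≈ 0.019 M.

0.019 M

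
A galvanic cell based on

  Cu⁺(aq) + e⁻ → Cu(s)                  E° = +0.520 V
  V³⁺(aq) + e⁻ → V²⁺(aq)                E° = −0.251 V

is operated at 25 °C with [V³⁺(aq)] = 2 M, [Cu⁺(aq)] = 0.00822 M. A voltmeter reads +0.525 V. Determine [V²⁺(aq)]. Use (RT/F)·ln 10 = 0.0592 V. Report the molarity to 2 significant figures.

0.017 M

With Cu⁺/Cu at the cathode and V³⁺/V²⁺ at the anode, E°cell = +0.520 − (−0.251) = +0.771 V (n = 1).
From the Nernst equation, log Q = n(E° − E)/0.0592 = 1·(+0.771 − (+0.525))/0.0592 = 4.155.
For Cu⁺(aq) + V²⁺(aq) → Cu(s) + V³⁺(aq), the reaction quotient is Q = [V³⁺(aq)] / ([Cu⁺(aq)]·[V²⁺(aq)]).
Isolating [V²⁺(aq)] in Q = 10^{4.155} yields log [V²⁺(aq)] = −1.769, i.e. 0.017 M.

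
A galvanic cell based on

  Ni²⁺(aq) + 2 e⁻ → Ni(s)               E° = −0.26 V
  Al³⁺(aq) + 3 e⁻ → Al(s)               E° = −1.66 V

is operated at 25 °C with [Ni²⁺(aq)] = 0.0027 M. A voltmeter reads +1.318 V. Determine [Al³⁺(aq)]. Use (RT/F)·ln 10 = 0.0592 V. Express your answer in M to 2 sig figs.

The Ni²⁺/Ni couple has the larger reduction potential, so it is the cathode: E°cell = −0.26 − (−1.66) = +1.40 V and n = 6.
Rearranging E = E° − (0.0592/n)·log Q gives log Q = 6(+1.40 − (+1.318))/0.0592 = 8.311.
The balanced reaction is 3 Ni²⁺(aq) + 2 Al(s) → 3 Ni(s) + 2 Al³⁺(aq), so Q = [Al³⁺(aq)]^2 / [Ni²⁺(aq)]^3.
Substituting the known concentrations and solving, log [Al³⁺(aq)] = 0.303 and [Al³⁺(aq)] = 2.0 M.

2.0 M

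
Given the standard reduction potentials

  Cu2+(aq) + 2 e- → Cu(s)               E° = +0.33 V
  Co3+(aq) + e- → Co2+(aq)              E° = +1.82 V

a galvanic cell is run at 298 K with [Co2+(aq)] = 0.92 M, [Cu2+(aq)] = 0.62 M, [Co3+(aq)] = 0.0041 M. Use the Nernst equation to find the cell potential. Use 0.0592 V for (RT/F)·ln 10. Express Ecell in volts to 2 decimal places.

+1.36 V

Since E°(Co³⁺/Co²⁺) > E°(Cu²⁺/Cu), Co³⁺/Co²⁺ serves as the cathode.
E°cell = E°cat − E°an = +1.82 − (+0.33) = +1.49 V; n = 2.
Balancing gives 2 Co3+(aq) + Cu(s) → 2 Co2+(aq) + Cu2+(aq); hence Q = ([Co2+(aq)]^2·[Cu2+(aq)]) / [Co3+(aq)]^2 = 3.12×10^4 (log Q = 4.494).
By the Nernst equation, E = +1.49 − (0.0592/2)·(4.494) = +1.36 V.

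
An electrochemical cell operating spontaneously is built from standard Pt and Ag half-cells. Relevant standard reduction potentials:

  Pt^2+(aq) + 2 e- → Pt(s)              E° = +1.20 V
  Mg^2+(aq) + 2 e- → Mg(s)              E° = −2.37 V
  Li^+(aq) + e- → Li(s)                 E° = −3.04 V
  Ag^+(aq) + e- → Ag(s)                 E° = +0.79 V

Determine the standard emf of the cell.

Of the two couples in this cell, the one with the more positive reduction potential is reduced at the cathode: here that is Pt²⁺/Pt (+1.20 V); Ag⁺/Ag (+0.79 V) is the anode.
E°cell = E°(cathode) − E°(anode) = +1.20 − (+0.79) = +0.41 V.

+0.41 V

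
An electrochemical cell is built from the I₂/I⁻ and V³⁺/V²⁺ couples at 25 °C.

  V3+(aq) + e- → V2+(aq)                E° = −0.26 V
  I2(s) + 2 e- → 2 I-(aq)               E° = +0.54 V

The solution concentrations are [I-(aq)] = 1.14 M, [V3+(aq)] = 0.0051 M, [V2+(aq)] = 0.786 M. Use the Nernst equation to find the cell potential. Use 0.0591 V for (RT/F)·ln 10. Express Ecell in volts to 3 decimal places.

The I₂/I⁻ couple has the more positive E°, so it is the cathode; V³⁺/V²⁺ is the anode.
E°cell = E°cat − E°an = +0.54 − (−0.26) = +0.80 V; n = 2.
Balancing gives I2(s) + 2 V2+(aq) → 2 I-(aq) + 2 V3+(aq); hence Q = ([I-(aq)]^2·[V3+(aq)]^2) / [V2+(aq)]^2 = 5.47×10^−5 (log Q = −4.262).
By the Nernst equation, E = +0.80 − (0.0591/2)·(−4.262) = +0.926 V.

+0.926 V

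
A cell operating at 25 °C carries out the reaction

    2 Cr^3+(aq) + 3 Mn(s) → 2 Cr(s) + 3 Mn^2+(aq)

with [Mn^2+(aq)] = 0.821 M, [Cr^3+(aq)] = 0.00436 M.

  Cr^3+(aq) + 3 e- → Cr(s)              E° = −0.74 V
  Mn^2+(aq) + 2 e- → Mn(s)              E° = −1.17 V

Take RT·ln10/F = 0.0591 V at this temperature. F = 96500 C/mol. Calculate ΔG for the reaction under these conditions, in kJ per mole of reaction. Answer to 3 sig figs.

With Cr³⁺/Cr reduced at the cathode, E°cell = −0.74 − (−1.17) = +0.43 V and n = 6.
Here Q = [Mn^2+(aq)]^3 / [Cr^3+(aq)]^2 = 2.91×10^4 (log Q = 4.464), giving E = +0.43 − (0.0591/6)·(4.464) = +0.3860 V.
ΔG = −nFE = −(6)(96500)(+0.3860) J/mol = −223 kJ/mol.

−223 kJ/mol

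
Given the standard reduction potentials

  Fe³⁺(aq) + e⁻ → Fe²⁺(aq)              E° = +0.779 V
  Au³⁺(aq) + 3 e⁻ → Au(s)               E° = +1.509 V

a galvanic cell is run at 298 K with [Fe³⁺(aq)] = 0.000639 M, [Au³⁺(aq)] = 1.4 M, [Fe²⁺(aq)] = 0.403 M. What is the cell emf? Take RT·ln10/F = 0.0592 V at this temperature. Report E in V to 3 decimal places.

Au³⁺/Au is reduced (cathode, E° = +1.509 V) and Fe³⁺/Fe²⁺ is oxidized (anode).
E°cell = +1.509 − (+0.779) = +0.730 V, with n = 3 electrons transferred.
For the overall reaction Au³⁺(aq) + 3 Fe²⁺(aq) → Au(s) + 3 Fe³⁺(aq), Q = [Fe³⁺(aq)]^3 / ([Au³⁺(aq)]·[Fe²⁺(aq)]^3) = 2.85×10^−9, giving log Q = −8.546.
By the Nernst equation, E = +0.730 − (0.0592/3)·(−8.546) = +0.899 V.

+0.899 V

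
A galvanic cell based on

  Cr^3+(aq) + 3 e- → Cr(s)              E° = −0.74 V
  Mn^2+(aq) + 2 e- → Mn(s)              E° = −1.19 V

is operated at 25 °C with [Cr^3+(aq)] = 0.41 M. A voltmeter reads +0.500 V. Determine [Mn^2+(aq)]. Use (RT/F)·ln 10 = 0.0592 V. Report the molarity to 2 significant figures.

0.011 M

With Cr³⁺/Cr at the cathode and Mn²⁺/Mn at the anode, E°cell = −0.74 − (−1.19) = +0.45 V (n = 6).
From the Nernst equation, log Q = n(E° − E)/0.0592 = 6·(+0.45 − (+0.500))/0.0592 = −5.068.
The balanced reaction is 2 Cr^3+(aq) + 3 Mn(s) → 2 Cr(s) + 3 Mn^2+(aq), so Q = [Mn^2+(aq)]^3 / [Cr^3+(aq)]^2.
Solving for the unknown gives log [Mn^2+(aq)] = −1.947, so [Mn^2+(aq)] ≈ 0.011 M.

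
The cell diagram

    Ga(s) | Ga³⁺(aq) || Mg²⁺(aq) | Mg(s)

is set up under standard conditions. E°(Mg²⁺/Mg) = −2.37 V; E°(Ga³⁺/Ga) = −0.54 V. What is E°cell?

−1.83 V

By convention the left-hand electrode in cell notation is the anode (oxidation) and the right-hand electrode is the cathode (reduction).
E°cell = E°(right) − E°(left) = −2.37 − (−0.54) = −1.83 V.
The negative sign shows that, as written, the cell would require an external voltage to drive the reaction.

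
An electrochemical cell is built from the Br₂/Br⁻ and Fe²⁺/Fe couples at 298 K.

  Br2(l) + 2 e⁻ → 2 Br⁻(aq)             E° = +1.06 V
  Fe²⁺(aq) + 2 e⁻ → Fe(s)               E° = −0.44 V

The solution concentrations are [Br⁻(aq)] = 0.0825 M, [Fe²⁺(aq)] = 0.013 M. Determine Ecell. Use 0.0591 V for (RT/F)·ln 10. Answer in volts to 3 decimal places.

+1.620 V

The Br₂/Br⁻ couple has the more positive E°, so it is the cathode; Fe²⁺/Fe is the anode.
E°cell = +1.06 − (−0.44) = +1.50 V, with n = 2 electrons transferred.
Balancing gives Br2(l) + Fe(s) → 2 Br⁻(aq) + Fe²⁺(aq); hence Q = [Br⁻(aq)]^2·[Fe²⁺(aq)] = 8.85×10^−5 (log Q = −4.053).
E = E° − (0.0591/n)·log Q = +1.50 − (0.0591/2)(−4.053) = +1.620 V.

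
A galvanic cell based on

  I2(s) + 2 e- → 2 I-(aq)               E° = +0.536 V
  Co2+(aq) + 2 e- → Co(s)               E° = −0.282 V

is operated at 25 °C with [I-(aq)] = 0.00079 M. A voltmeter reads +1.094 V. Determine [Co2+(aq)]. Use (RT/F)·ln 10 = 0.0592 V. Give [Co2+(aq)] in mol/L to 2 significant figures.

The I₂/I⁻ couple has the larger reduction potential, so it is the cathode: E°cell = +0.536 − (−0.282) = +0.818 V and n = 2.
Since E = E° − (0.0592/n)·log Q, log Q = n(E° − E)/0.0592 = −9.324.
For I2(s) + Co(s) → 2 I-(aq) + Co2+(aq), the reaction quotient is Q = [I-(aq)]^2·[Co2+(aq)].
Solving for the unknown gives log [Co2+(aq)] = −3.119, so [Co2+(aq)] ≈ 0.00076 M.

0.00076 M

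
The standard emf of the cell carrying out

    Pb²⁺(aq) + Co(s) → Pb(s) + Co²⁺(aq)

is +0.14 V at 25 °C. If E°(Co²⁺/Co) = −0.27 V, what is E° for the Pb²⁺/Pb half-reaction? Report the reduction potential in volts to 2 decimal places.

In the reaction as written the Pb²⁺/Pb couple is reduced (cathode) and Co²⁺/Co is oxidized (anode), so E°cell = E°(Pb²⁺/Pb) − E°(Co²⁺/Co).
E°(Pb²⁺/Pb) = E°cell + E°(anode) = +0.14 + (−0.27) = −0.13 V.

−0.13 V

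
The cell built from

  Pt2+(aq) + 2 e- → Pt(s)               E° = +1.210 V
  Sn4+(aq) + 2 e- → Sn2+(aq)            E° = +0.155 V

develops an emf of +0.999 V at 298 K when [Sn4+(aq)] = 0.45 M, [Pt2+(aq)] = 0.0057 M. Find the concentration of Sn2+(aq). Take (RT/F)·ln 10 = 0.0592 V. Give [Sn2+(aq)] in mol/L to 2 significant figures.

1.0 M

The Pt²⁺/Pt couple has the larger reduction potential, so it is the cathode: E°cell = +1.210 − (+0.155) = +1.055 V and n = 2.
Since E = E° − (0.0592/n)·log Q, log Q = n(E° − E)/0.0592 = 1.892.
Balancing electrons gives Pt2+(aq) + Sn2+(aq) → Pt(s) + Sn4+(aq); thus Q = [Sn4+(aq)] / ([Pt2+(aq)]·[Sn2+(aq)]).
Substituting the known concentrations and solving, log [Sn2+(aq)] = 0.005 and [Sn2+(aq)] = 1.0 M.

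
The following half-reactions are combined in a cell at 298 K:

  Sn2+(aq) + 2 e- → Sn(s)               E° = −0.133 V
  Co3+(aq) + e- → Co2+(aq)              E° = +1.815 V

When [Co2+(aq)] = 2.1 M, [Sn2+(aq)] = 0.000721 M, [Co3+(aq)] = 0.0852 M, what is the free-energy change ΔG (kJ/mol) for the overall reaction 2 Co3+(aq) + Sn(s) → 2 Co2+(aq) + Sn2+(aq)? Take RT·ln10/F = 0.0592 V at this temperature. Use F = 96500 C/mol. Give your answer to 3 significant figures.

−378 kJ/mol

With Co³⁺/Co²⁺ reduced at the cathode, E°cell = +1.815 − (−0.133) = +1.948 V and n = 2.
Q = ([Co2+(aq)]^2·[Sn2+(aq)]) / [Co3+(aq)]^2 = 0.438, so log Q = −0.359 and E = +1.948 − (0.0592/2)(−0.359) = +1.9586 V.
Finally ΔG = −nFE = −(2)(96500 C/mol)(+1.9586 V) = −378 kJ/mol.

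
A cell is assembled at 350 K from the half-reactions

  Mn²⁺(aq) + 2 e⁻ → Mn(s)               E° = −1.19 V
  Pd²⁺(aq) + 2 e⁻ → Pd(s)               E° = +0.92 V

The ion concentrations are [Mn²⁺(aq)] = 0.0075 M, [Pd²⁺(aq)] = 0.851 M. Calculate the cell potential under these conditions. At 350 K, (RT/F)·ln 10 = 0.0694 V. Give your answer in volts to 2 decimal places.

The Pd²⁺/Pd couple has the more positive E°, so it is the cathode; Mn²⁺/Mn is the anode.
The standard potential is +0.92 − (−1.19) = +2.11 V and the balanced reaction transfers n = 2 electrons.
For the overall reaction Pd²⁺(aq) + Mn(s) → Pd(s) + Mn²⁺(aq), Q = [Mn²⁺(aq)] / [Pd²⁺(aq)] = 0.00881, giving log Q = −2.055.
By the Nernst equation, E = +2.11 − (0.0694/2)·(−2.055) = +2.18 V.

+2.18 V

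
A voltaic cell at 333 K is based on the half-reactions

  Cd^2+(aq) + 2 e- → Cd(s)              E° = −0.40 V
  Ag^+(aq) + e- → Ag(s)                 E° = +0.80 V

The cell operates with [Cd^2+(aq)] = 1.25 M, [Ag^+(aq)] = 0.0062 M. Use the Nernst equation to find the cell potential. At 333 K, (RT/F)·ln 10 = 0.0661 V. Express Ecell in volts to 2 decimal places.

+1.05 V

Since E°(Ag⁺/Ag) > E°(Cd²⁺/Cd), Ag⁺/Ag serves as the cathode.
The standard potential is +0.80 − (−0.40) = +1.20 V and the balanced reaction transfers n = 2 electrons.
For the overall reaction 2 Ag^+(aq) + Cd(s) → 2 Ag(s) + Cd^2+(aq), Q = [Cd^2+(aq)] / [Ag^+(aq)]^2 = 3.25×10^4, giving log Q = 4.512.
E = E° − (0.0661/n)·log Q = +1.20 − (0.0661/2)(4.512) = +1.05 V.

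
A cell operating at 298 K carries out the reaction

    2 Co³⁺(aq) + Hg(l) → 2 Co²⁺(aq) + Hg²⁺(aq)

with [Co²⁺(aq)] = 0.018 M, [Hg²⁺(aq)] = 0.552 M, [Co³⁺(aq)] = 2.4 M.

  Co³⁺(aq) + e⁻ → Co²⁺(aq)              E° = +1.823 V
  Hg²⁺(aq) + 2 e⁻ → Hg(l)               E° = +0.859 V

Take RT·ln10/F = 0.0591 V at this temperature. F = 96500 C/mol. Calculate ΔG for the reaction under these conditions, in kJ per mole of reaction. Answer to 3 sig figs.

−212 kJ/mol

The standard cell potential is +1.823 − (+0.859) = +0.964 V, with n = 2 electrons in the balanced equation.
Here Q = ([Co²⁺(aq)]^2·[Hg²⁺(aq)]) / [Co³⁺(aq)]^2 = 3.11×10^−5 (log Q = −4.508), giving E = +0.964 − (0.0591/2)·(−4.508) = +1.0972 V.
ΔG = −nFE = −(2)(96500)(+1.0972) J/mol = −212 kJ/mol.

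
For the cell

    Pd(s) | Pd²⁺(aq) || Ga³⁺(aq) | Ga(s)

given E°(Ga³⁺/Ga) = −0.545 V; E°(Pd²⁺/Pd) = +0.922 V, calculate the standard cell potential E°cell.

−1.467 V

By convention the left-hand electrode in cell notation is the anode (oxidation) and the right-hand electrode is the cathode (reduction).
E°cell = E°(right) − E°(left) = −0.545 − (+0.922) = −1.467 V.
The negative sign shows that, as written, the cell would require an external voltage to drive the reaction.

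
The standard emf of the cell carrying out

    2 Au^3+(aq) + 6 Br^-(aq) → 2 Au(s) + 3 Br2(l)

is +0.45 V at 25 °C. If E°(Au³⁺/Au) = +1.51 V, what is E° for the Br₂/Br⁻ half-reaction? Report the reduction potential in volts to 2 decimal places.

In the reaction as written the Au³⁺/Au couple is reduced (cathode) and Br₂/Br⁻ is oxidized (anode), so E°cell = E°(Au³⁺/Au) − E°(Br₂/Br⁻).
E°(Br₂/Br⁻) = E°(cathode) − E°cell = +1.51 − (+0.45) = +1.06 V.

+1.06 V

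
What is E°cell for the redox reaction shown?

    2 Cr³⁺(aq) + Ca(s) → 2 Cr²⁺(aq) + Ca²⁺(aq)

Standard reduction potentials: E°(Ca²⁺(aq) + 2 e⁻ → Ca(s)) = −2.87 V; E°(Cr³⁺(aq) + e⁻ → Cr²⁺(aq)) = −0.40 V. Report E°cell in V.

In the reaction as written, Cr³⁺(aq) is reduced (cathode) and Ca²⁺(aq) is produced by oxidation at the anode.
E°cell = E°(cathode) − E°(anode) = −0.40 − (−2.87) = +2.47 V.

+2.47 V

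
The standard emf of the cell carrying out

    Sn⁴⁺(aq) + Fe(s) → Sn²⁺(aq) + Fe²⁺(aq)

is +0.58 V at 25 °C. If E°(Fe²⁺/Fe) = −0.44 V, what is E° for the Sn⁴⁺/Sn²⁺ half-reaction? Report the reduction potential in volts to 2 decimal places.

+0.14 V

In the reaction as written the Sn⁴⁺/Sn²⁺ couple is reduced (cathode) and Fe²⁺/Fe is oxidized (anode), so E°cell = E°(Sn⁴⁺/Sn²⁺) − E°(Fe²⁺/Fe).
E°(Sn⁴⁺/Sn²⁺) = E°cell + E°(anode) = +0.58 + (−0.44) = +0.14 V.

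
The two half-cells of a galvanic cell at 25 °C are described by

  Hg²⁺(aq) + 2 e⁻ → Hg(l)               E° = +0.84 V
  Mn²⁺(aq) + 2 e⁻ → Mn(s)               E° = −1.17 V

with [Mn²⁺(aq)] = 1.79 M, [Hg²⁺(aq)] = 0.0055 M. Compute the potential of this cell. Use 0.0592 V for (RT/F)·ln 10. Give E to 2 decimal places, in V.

+1.94 V

The Hg²⁺/Hg couple has the more positive E°, so it is the cathode; Mn²⁺/Mn is the anode.
E°cell = +0.84 − (−1.17) = +2.01 V, with n = 2 electrons transferred.
The balanced reaction is Hg²⁺(aq) + Mn(s) → Hg(l) + Mn²⁺(aq), so Q = [Mn²⁺(aq)] / [Hg²⁺(aq)] = 325 and log Q = 2.512.
Applying E = E° − (RT ln10/nF)·log Q gives +2.01 − (0.0592/2)(2.512) = +1.94 V.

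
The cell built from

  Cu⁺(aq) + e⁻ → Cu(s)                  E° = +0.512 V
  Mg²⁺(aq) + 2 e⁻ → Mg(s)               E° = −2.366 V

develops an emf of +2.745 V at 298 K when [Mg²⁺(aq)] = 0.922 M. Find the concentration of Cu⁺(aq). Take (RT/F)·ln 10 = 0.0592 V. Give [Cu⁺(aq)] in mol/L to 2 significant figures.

The Cu⁺/Cu couple has the larger reduction potential, so it is the cathode: E°cell = +0.512 − (−2.366) = +2.878 V and n = 2.
From the Nernst equation, log Q = n(E° − E)/0.0592 = 2·(+2.878 − (+2.745))/0.0592 = 4.493.
For 2 Cu⁺(aq) + Mg(s) → 2 Cu(s) + Mg²⁺(aq), the reaction quotient is Q = [Mg²⁺(aq)] / [Cu⁺(aq)]^2.
Substituting the known concentrations and solving, log [Cu⁺(aq)] = −2.264 and [Cu⁺(aq)] = 0.0054 M.

0.0054 M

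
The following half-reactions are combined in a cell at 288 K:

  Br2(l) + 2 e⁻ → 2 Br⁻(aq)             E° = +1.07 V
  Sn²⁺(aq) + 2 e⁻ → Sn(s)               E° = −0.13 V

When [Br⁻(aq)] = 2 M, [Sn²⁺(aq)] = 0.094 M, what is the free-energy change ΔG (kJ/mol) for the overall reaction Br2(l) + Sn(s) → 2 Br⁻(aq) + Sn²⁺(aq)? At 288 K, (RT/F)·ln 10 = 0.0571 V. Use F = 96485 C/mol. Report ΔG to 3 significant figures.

−234 kJ/mol

E°cell = +1.07 − (−0.13) = +1.20 V; the balanced reaction transfers n = 2 electrons.
Here Q = [Br⁻(aq)]^2·[Sn²⁺(aq)] = 0.376 (log Q = −0.425), giving E = +1.20 − (0.0571/2)·(−0.425) = +1.2121 V.
ΔG = −nFE = −(2)(96485)(+1.2121) J/mol = −234 kJ/mol.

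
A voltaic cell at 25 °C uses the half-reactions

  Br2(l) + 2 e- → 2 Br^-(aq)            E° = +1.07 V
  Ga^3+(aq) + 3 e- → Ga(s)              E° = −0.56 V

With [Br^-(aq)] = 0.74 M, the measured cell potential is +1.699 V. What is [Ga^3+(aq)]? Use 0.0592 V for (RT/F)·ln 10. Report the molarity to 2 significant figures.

With Br₂/Br⁻ at the cathode and Ga³⁺/Ga at the anode, E°cell = +1.07 − (−0.56) = +1.63 V (n = 6).
Since E = E° − (0.0592/n)·log Q, log Q = n(E° − E)/0.0592 = −6.993.
Balancing electrons gives 3 Br2(l) + 2 Ga(s) → 6 Br^-(aq) + 2 Ga^3+(aq); thus Q = [Br^-(aq)]^6·[Ga^3+(aq)]^2.
Solving for the unknown gives log [Ga^3+(aq)] = −3.104, so [Ga^3+(aq)] ≈ 0.00079 M.

0.00079 M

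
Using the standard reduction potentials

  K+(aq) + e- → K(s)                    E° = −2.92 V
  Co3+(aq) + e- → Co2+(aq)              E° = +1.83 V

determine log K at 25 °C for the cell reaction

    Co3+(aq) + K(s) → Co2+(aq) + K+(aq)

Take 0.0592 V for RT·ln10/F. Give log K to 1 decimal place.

The Co³⁺/Co²⁺ couple is reduced (cathode); E°cell = +1.83 − (−2.92) = +4.75 V with n = 1.
At equilibrium E = 0, so log K = nE°cell / 0.0592 = (1)(+4.75) / 0.0592 = 80.2.

log K = 80.2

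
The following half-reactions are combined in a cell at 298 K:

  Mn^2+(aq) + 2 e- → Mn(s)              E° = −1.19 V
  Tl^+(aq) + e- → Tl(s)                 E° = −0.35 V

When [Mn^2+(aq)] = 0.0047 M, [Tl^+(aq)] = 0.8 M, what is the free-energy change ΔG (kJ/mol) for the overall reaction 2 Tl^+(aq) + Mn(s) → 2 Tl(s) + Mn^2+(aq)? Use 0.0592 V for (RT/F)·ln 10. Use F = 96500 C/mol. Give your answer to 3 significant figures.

The standard cell potential is −0.35 − (−1.19) = +0.84 V, with n = 2 electrons in the balanced equation.
Here Q = [Mn^2+(aq)] / [Tl^+(aq)]^2 = 0.00734 (log Q = −2.134), giving E = +0.84 − (0.0592/2)·(−2.134) = +0.9032 V.
Finally ΔG = −nFE = −(2)(96500 C/mol)(+0.9032 V) = −174 kJ/mol.

−174 kJ/mol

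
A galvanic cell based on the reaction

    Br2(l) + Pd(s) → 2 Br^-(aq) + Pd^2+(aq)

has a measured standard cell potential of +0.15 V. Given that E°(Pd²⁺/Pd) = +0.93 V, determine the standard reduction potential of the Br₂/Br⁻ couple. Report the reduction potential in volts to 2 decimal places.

In the reaction as written the Br₂/Br⁻ couple is reduced (cathode) and Pd²⁺/Pd is oxidized (anode), so E°cell = E°(Br₂/Br⁻) − E°(Pd²⁺/Pd).
E°(Br₂/Br⁻) = E°cell + E°(anode) = +0.15 + (+0.93) = +1.08 V.

+1.08 V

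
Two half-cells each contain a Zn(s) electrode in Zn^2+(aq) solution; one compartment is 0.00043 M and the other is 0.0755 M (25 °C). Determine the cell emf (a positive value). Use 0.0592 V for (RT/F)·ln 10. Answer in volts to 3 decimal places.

0.066 V

For a concentration cell E°cell = 0, since both electrodes use the same couple.
The compartment with the higher Zn^2+(aq) concentration (0.0755 M) acts as the cathode; ions are reduced there and produced at the dilute (0.00043 M) anode.
With n = 2, Ecell = −(0.0592/2)·log([dilute]/[conc]) = −(0.0592/2)·log(0.00043/0.0755) = +0.066 V.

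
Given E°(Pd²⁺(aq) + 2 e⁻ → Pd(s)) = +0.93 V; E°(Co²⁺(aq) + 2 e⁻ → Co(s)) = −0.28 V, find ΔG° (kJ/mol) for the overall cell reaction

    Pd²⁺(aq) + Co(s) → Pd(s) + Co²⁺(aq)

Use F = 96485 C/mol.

−233 kJ/mol

In the reaction as written Pd²⁺(aq) is reduced, so the Pd²⁺/Pd couple is the cathode and Co²⁺/Co is the anode.
E°cell = +0.93 − (−0.28) = +1.21 V; balancing electrons gives n = 2.
ΔG° = −nFE°cell = −(2)(96485)(+1.21) J/mol = −233 kJ/mol.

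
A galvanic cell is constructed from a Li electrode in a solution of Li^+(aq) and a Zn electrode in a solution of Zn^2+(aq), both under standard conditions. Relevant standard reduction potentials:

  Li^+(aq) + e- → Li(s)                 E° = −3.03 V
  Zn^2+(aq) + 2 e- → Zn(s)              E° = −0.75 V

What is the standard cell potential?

The Zn²⁺/Zn couple has the higher E°, so Zn ion is reduced (cathode) and Li is oxidized (anode).
E°cell = E°(cathode) − E°(anode) = −0.75 − (−3.03) = +2.28 V.

+2.28 V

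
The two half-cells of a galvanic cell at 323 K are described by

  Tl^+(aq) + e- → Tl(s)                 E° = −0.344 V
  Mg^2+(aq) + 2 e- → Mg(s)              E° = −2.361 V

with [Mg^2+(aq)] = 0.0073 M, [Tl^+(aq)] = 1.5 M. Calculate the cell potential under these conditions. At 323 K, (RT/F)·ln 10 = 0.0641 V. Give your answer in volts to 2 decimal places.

+2.10 V

Tl⁺/Tl is reduced (cathode, E° = −0.344 V) and Mg²⁺/Mg is oxidized (anode).
E°cell = −0.344 − (−2.361) = +2.017 V, with n = 2 electrons transferred.
For the overall reaction 2 Tl^+(aq) + Mg(s) → 2 Tl(s) + Mg^2+(aq), Q = [Mg^2+(aq)] / [Tl^+(aq)]^2 = 0.00324, giving log Q = −2.489.
E = E° − (0.0641/n)·log Q = +2.017 − (0.0641/2)(−2.489) = +2.10 V.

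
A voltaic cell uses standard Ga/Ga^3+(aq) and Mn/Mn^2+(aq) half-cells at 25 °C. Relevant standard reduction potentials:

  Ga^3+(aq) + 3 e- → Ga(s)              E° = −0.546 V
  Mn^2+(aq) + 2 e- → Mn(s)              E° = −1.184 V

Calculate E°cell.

+0.638 V

Of the two couples in this cell, the one with the more positive reduction potential is reduced at the cathode: here that is Ga³⁺/Ga (−0.546 V); Mn²⁺/Mn (−1.184 V) is the anode.
E°cell = E°(cathode) − E°(anode) = −0.546 − (−1.184) = +0.638 V.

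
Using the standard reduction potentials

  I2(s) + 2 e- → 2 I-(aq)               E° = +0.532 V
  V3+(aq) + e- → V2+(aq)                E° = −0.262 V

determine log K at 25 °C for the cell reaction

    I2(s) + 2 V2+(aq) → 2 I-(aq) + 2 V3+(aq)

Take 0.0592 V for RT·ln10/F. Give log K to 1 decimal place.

The I₂/I⁻ couple is reduced (cathode); E°cell = +0.532 − (−0.262) = +0.794 V with n = 2.
At equilibrium E = 0, so log K = nE°cell / 0.0592 = (2)(+0.794) / 0.0592 = 26.8.

log K = 26.8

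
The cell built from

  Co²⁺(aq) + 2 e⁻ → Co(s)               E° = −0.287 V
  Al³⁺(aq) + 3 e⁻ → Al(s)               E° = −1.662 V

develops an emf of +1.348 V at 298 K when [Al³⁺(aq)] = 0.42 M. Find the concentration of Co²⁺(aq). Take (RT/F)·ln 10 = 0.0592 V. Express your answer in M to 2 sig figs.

Co²⁺/Co is the cathode (higher E°); E°cell = −0.287 − (−1.662) = +1.375 V with n = 6.
Rearranging E = E° − (0.0592/n)·log Q gives log Q = 6(+1.375 − (+1.348))/0.0592 = 2.736.
The balanced reaction is 3 Co²⁺(aq) + 2 Al(s) → 3 Co(s) + 2 Al³⁺(aq), so Q = [Al³⁺(aq)]^2 / [Co²⁺(aq)]^3.
Solving for the unknown gives log [Co²⁺(aq)] = −1.163, so [Co²⁺(aq)] ≈ 0.069 M.

0.069 M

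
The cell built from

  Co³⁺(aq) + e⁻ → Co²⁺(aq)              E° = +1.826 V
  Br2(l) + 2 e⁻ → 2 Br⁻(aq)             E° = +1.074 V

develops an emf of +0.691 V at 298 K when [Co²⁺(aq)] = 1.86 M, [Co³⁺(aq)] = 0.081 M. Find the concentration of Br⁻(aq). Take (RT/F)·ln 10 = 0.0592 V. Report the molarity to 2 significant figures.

The Co³⁺/Co²⁺ couple has the larger reduction potential, so it is the cathode: E°cell = +1.826 − (+1.074) = +0.752 V and n = 2.
From the Nernst equation, log Q = n(E° − E)/0.0592 = 2·(+0.752 − (+0.691))/0.0592 = 2.061.
The balanced reaction is 2 Co³⁺(aq) + 2 Br⁻(aq) → 2 Co²⁺(aq) + Br2(l), so Q = [Co²⁺(aq)]^2 / ([Co³⁺(aq)]^2·[Br⁻(aq)]^2).
Substituting the known concentrations and solving, log [Br⁻(aq)] = 0.331 and [Br⁻(aq)] = 2.1 M.

2.1 M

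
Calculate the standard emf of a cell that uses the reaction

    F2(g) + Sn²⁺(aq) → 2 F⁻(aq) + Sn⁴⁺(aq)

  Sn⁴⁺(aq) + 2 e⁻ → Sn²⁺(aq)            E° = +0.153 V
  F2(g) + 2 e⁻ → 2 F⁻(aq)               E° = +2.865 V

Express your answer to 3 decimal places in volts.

+2.712 V

F2(g) gains electrons, so the F₂/F⁻ couple is the cathode; the Sn⁴⁺/Sn²⁺ couple is the anode.
E°cell = E°(cathode) − E°(anode) = +2.865 − (+0.153) = +2.712 V.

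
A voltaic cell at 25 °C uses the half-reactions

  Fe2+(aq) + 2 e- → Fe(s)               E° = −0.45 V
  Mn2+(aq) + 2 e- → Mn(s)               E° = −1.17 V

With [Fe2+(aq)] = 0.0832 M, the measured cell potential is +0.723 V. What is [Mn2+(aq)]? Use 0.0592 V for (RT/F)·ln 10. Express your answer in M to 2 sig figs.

The Fe²⁺/Fe couple has the larger reduction potential, so it is the cathode: E°cell = −0.45 − (−1.17) = +0.72 V and n = 2.
Rearranging E = E° − (0.0592/n)·log Q gives log Q = 2(+0.72 − (+0.723))/0.0592 = −0.101.
Balancing electrons gives Fe2+(aq) + Mn(s) → Fe(s) + Mn2+(aq); thus Q = [Mn2+(aq)] / [Fe2+(aq)].
Isolating [Mn2+(aq)] in Q = 10^{−0.101} yields log [Mn2+(aq)] = −1.181, i.e. 0.066 M.

0.066 M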